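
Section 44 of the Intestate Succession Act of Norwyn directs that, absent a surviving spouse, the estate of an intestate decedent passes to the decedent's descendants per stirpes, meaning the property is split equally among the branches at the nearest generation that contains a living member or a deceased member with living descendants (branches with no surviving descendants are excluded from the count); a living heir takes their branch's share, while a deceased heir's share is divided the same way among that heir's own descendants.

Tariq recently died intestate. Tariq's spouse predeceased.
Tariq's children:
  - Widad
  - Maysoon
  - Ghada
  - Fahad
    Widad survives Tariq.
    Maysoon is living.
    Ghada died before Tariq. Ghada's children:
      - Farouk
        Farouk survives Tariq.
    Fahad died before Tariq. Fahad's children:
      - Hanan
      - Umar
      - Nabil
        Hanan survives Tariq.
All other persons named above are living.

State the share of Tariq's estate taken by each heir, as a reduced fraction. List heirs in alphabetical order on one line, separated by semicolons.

There is no surviving spouse, so the entire estate passes to Tariq's descendants per stirpes.
The estate is divided into 4 equal shares of 1/4 among Widad, Maysoon, Ghada, Fahad.
Widad is living and takes 1/4.
Maysoon is living and takes 1/4.
Ghada predeceased; the 1/4 allotted to Ghada's branch passes to Ghada's issue by representation.
Farouk is the sole taker at this level and receives the full 1/4.
Fahad predeceased; the 1/4 allotted to Fahad's branch passes to Fahad's issue by representation.
The 1/4 is divided into 3 equal shares of 1/12 among Hanan, Umar, Nabil.
Hanan is living and takes 1/12.
Umar is living and takes 1/12.
Nabil is living and takes 1/12.

Farouk 1/4; Hanan 1/12; Maysoon 1/4; Nabil 1/12; Umar 1/12; Widad 1/4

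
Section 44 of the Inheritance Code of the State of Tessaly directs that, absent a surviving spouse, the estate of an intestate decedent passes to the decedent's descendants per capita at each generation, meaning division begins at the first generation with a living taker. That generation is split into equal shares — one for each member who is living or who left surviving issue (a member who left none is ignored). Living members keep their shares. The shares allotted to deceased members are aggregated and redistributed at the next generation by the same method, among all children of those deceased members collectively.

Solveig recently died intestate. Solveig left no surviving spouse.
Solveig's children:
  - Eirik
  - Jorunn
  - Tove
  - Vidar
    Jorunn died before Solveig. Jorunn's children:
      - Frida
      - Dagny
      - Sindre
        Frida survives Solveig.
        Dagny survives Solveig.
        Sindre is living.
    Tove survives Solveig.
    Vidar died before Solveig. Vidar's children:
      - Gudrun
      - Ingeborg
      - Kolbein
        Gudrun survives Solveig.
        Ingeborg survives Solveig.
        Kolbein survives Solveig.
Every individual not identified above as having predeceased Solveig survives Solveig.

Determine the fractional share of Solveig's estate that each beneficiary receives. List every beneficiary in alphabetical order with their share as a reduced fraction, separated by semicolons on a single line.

There is no surviving spouse, so the entire estate passes to Solveig's descendants per capita at each generation.
At generation 1 (Eirik, Jorunn, Tove, Vidar) there are 4 shares of (1)/4 = 1/4 each.
Living: Eirik and Tove — each takes 1/4.
Deceased: Jorunn and Vidar. Their combined 1/2 is pooled and carried to generation 2.
At generation 2 (Frida, Dagny, Sindre, Gudrun, Ingeborg, Kolbein) there are 6 shares of (1/2)/6 = 1/12 each.
Living: Frida, Dagny, Sindre, Gudrun, Ingeborg, and Kolbein — each takes 1/12.

Dagny 1/12; Eirik 1/4; Frida 1/12; Gudrun 1/12; Ingeborg 1/12; Kolbein 1/12; Sindre 1/12; Tove 1/4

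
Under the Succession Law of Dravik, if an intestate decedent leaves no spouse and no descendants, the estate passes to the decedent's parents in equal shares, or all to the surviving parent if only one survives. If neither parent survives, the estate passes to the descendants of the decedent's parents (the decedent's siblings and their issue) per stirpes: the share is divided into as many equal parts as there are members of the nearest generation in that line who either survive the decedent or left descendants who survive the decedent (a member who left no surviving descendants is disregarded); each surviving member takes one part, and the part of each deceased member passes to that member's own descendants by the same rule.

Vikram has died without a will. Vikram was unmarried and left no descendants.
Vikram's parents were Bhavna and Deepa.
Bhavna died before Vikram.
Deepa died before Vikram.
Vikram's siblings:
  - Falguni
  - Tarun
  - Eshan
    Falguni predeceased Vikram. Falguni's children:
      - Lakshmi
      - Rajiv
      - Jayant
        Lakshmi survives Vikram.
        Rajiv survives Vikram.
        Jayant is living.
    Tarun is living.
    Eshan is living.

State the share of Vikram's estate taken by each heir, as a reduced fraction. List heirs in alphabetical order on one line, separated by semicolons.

Eshan 1/3; Jayant 1/9; Lakshmi 1/9; Rajiv 1/9; Tarun 1/3

Neither parent survives and there are no descendants, so the estate passes to Vikram's siblings and their issue per stirpes.
The estate is divided into 3 equal shares of 1/3 among Falguni, Tarun, Eshan.
Falguni predeceased; the 1/3 allotted to Falguni's branch passes to Falguni's issue by representation.
The 1/3 is divided into 3 equal shares of 1/9 among Lakshmi, Rajiv, Jayant.
Lakshmi is living and takes 1/9.
Rajiv is living and takes 1/9.
Jayant is living and takes 1/9.
Tarun is living and takes 1/3.
Eshan is living and takes 1/3.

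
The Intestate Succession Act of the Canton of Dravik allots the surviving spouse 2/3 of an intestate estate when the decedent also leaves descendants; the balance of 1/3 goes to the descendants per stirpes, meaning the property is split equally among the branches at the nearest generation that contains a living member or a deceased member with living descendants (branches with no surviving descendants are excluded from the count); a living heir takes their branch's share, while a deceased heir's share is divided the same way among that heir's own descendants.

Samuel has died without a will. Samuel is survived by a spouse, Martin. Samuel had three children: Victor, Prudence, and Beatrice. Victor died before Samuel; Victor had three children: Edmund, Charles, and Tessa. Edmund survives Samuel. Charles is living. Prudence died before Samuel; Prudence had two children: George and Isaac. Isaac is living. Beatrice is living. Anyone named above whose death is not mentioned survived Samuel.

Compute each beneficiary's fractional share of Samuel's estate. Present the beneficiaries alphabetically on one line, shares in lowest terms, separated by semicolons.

Beatrice 1/9; Charles 1/27; Edmund 1/27; George 1/18; Isaac 1/18; Martin 2/3; Tessa 1/27

Martin, as surviving spouse, takes 2/3.
The remaining 1/3 passes to Samuel's descendants per stirpes.
The 1/3 is divided into 3 equal shares of 1/9 among Victor, Prudence, Beatrice.
Victor predeceased; the 1/9 allotted to Victor's branch passes to Victor's issue by representation.
The 1/9 is divided into 3 equal shares of 1/27 among Edmund, Charles, Tessa.
Edmund is living and takes 1/27.
Charles is living and takes 1/27.
Tessa is living and takes 1/27.
Prudence predeceased; the 1/9 allotted to Prudence's branch passes to Prudence's issue by representation.
The 1/9 is divided into 2 equal shares of 1/18 among George, Isaac.
George is living and takes 1/18.
Isaac is living and takes 1/18.
Beatrice is living and takes 1/9.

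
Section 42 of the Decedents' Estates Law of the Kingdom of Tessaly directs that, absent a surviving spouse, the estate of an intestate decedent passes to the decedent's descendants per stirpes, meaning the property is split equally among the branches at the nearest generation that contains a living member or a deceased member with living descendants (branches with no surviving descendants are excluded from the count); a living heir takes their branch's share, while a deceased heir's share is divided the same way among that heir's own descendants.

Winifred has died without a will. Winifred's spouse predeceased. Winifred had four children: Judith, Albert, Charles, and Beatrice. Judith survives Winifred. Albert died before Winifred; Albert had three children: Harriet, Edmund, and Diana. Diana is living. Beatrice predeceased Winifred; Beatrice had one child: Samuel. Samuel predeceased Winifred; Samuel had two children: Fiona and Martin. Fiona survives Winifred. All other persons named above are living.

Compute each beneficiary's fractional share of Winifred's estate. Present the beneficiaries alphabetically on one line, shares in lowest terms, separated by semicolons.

There is no surviving spouse, so the entire estate passes to Winifred's descendants per stirpes.
The estate is divided into 4 equal shares of 1/4 among Judith, Albert, Charles, Beatrice.
Judith is living and takes 1/4.
Albert predeceased; the 1/4 allotted to Albert's branch passes to Albert's issue by representation.
The 1/4 is divided into 3 equal shares of 1/12 among Harriet, Edmund, Diana.
Harriet is living and takes 1/12.
Edmund is living and takes 1/12.
Diana is living and takes 1/12.
Charles is living and takes 1/4.
Beatrice predeceased; the 1/4 allotted to Beatrice's branch passes to Beatrice's issue by representation.
Samuel's line is the sole branch at this level, so the full 1/4 passes to Samuel's issue by representation.
The 1/4 is divided into 2 equal shares of 1/8 among Fiona, Martin.
Fiona is living and takes 1/8.
Martin is living and takes 1/8.

Charles 1/4; Diana 1/12; Edmund 1/12; Fiona 1/8; Harriet 1/12; Judith 1/4; Martin 1/8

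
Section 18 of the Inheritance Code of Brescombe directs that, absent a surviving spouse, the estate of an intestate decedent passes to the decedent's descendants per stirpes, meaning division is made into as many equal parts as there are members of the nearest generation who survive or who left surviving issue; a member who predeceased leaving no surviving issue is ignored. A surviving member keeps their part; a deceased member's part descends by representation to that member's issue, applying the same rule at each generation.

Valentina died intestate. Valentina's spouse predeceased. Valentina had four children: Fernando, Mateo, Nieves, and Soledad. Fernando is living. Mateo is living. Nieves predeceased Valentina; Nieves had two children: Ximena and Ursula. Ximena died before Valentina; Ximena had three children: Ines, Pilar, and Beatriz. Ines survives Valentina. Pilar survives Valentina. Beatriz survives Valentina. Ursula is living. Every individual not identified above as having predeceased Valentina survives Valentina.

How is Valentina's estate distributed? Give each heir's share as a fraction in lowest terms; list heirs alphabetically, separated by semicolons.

There is no surviving spouse, so the entire estate passes to Valentina's descendants per stirpes.
The estate is divided into 4 equal shares of 1/4 among Fernando, Mateo, Nieves, Soledad.
Fernando is living and takes 1/4.
Mateo is living and takes 1/4.
Nieves predeceased; the 1/4 allotted to Nieves's branch passes to Nieves's issue by representation.
The 1/4 is divided into 2 equal shares of 1/8 among Ximena, Ursula.
Ximena predeceased; the 1/8 allotted to Ximena's branch passes to Ximena's issue by representation.
The 1/8 is divided into 3 equal shares of 1/24 among Ines, Pilar, Beatriz.
Ines is living and takes 1/24.
Pilar is living and takes 1/24.
Beatriz is living and takes 1/24.
Ursula is living and takes 1/8.
Soledad is living and takes 1/4.

Beatriz 1/24; Fernando 1/4; Ines 1/24; Mateo 1/4; Pilar 1/24; Soledad 1/4; Ursula 1/8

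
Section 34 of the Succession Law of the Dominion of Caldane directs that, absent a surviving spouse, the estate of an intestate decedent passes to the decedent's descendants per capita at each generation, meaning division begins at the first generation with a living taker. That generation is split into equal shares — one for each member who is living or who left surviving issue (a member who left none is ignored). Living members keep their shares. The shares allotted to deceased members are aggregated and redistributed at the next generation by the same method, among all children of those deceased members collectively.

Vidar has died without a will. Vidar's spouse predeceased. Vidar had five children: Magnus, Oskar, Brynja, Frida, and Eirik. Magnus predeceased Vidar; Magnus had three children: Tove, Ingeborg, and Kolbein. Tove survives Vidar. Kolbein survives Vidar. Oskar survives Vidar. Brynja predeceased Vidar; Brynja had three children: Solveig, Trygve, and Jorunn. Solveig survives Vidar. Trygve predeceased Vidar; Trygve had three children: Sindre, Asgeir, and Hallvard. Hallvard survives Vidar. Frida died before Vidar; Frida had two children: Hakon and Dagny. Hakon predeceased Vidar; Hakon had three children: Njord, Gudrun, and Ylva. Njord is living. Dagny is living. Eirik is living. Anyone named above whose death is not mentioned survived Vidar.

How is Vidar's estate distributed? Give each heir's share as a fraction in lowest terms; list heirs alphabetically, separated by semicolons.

Asgeir 1/40; Dagny 3/40; Eirik 1/5; Gudrun 1/40; Hallvard 1/40; Ingeborg 3/40; Jorunn 3/40; Kolbein 3/40; Njord 1/40; Oskar 1/5; Sindre 1/40; Solveig 3/40; Tove 3/40; Ylva 1/40

There is no surviving spouse, so the entire estate passes to Vidar's descendants per capita at each generation.
At generation 1 (Magnus, Oskar, Brynja, Frida, Eirik) there are 5 shares of (1)/5 = 1/5 each.
Living: Oskar and Eirik — each takes 1/5.
Deceased: Magnus, Brynja, and Frida. Their combined 3/5 is pooled and carried to generation 2.
At generation 2 (Tove, Ingeborg, Kolbein, Solveig, Trygve, Jorunn, Hakon, Dagny) there are 8 shares of (3/5)/8 = 3/40 each.
Living: Tove, Ingeborg, Kolbein, Solveig, Jorunn, and Dagny — each takes 3/40.
Deceased: Trygve and Hakon. Their combined 3/20 is pooled and carried to generation 3.
At generation 3 (Sindre, Asgeir, Hallvard, Njord, Gudrun, Ylva) there are 6 shares of (3/20)/6 = 1/40 each.
Living: Sindre, Asgeir, Hallvard, Njord, Gudrun, and Ylva — each takes 1/40.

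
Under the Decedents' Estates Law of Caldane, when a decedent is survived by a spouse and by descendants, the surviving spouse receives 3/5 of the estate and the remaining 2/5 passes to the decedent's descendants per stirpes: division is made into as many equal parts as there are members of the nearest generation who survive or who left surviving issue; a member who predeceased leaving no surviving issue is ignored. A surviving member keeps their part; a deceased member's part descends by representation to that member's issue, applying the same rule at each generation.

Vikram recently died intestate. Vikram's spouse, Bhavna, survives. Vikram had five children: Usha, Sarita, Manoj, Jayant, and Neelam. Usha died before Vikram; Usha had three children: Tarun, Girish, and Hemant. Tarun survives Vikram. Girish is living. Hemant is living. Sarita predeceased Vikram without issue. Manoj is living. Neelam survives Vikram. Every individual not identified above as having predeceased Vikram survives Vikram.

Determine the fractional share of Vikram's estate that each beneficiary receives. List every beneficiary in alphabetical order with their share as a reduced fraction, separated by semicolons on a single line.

Bhavna, as surviving spouse, takes 3/5.
The remaining 2/5 passes to Vikram's descendants per stirpes.
Sarita left no surviving issue, so that branch lapses and is disregarded.
The 2/5 is divided into 4 equal shares of 1/10 among Usha, Manoj, Jayant, Neelam.
Usha predeceased; the 1/10 allotted to Usha's branch passes to Usha's issue by representation.
The 1/10 is divided into 3 equal shares of 1/30 among Tarun, Girish, Hemant.
Tarun is living and takes 1/30.
Girish is living and takes 1/30.
Hemant is living and takes 1/30.
Manoj is living and takes 1/10.
Jayant is living and takes 1/10.
Neelam is living and takes 1/10.

Bhavna 3/5; Girish 1/30; Hemant 1/30; Jayant 1/10; Manoj 1/10; Neelam 1/10; Tarun 1/30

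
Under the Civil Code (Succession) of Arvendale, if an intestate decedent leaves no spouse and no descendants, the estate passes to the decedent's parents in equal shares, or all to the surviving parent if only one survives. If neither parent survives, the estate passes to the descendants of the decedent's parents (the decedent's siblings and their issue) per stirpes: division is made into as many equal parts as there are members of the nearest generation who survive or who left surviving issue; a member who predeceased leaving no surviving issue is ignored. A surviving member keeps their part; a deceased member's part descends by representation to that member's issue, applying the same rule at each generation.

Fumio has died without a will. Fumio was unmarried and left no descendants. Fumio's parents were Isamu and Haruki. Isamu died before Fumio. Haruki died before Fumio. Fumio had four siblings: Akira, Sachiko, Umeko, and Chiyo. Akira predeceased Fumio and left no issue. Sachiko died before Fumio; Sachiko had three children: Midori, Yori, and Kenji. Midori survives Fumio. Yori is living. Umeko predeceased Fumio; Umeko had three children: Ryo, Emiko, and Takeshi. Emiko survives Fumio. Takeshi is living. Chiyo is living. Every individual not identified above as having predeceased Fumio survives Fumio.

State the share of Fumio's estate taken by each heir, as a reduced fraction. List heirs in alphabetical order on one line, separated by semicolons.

Neither parent survives and there are no descendants, so the estate passes to Fumio's siblings and their issue per stirpes.
Akira left no surviving issue, so that branch lapses and is disregarded.
The estate is divided into 3 equal shares of 1/3 among Sachiko, Umeko, Chiyo.
Sachiko predeceased; the 1/3 allotted to Sachiko's branch passes to Sachiko's issue by representation.
The 1/3 is divided into 3 equal shares of 1/9 among Midori, Yori, Kenji.
Midori is living and takes 1/9.
Yori is living and takes 1/9.
Kenji is living and takes 1/9.
Umeko predeceased; the 1/3 allotted to Umeko's branch passes to Umeko's issue by representation.
The 1/3 is divided into 3 equal shares of 1/9 among Ryo, Emiko, Takeshi.
Ryo is living and takes 1/9.
Emiko is living and takes 1/9.
Takeshi is living and takes 1/9.
Chiyo is living and takes 1/3.

Chiyo 1/3; Emiko 1/9; Kenji 1/9; Midori 1/9; Ryo 1/9; Takeshi 1/9; Yori 1/9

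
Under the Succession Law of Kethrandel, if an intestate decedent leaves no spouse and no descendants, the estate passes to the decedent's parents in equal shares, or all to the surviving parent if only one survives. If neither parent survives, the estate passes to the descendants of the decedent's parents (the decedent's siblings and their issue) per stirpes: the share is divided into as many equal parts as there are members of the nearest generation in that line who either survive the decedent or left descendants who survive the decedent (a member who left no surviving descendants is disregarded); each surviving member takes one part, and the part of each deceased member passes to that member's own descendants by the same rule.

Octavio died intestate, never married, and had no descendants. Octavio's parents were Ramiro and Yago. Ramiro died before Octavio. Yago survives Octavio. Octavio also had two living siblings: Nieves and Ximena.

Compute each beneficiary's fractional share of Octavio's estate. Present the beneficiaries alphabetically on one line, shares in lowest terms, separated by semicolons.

Only one parent, Yago, survives, so Yago takes the entire estate. The siblings take nothing because a surviving parent has priority.

Yago 1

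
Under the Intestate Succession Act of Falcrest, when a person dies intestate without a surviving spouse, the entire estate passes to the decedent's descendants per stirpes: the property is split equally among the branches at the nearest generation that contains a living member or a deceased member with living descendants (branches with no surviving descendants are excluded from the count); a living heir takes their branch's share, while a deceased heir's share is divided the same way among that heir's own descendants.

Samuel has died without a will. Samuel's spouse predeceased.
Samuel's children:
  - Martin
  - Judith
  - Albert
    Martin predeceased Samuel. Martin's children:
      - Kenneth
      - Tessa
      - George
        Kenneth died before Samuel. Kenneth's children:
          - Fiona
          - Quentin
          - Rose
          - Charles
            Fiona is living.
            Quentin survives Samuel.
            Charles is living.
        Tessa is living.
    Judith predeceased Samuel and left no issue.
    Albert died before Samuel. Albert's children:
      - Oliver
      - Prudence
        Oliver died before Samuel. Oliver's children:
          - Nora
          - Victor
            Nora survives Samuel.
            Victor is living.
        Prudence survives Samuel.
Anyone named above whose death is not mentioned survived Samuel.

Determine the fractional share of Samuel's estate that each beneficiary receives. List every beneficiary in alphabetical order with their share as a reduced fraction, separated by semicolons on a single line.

Charles 1/24; Fiona 1/24; George 1/6; Nora 1/8; Prudence 1/4; Quentin 1/24; Rose 1/24; Tessa 1/6; Victor 1/8

There is no surviving spouse, so the entire estate passes to Samuel's descendants per stirpes.
Judith left no surviving issue, so that branch lapses and is disregarded.
The estate is divided into 2 equal shares of 1/2 among Martin, Albert.
Martin predeceased; the 1/2 allotted to Martin's branch passes to Martin's issue by representation.
The 1/2 is divided into 3 equal shares of 1/6 among Kenneth, Tessa, George.
Kenneth predeceased; the 1/6 allotted to Kenneth's branch passes to Kenneth's issue by representation.
The 1/6 is divided into 4 equal shares of 1/24 among Fiona, Quentin, Rose, Charles.
Fiona is living and takes 1/24.
Quentin is living and takes 1/24.
Rose is living and takes 1/24.
Charles is living and takes 1/24.
Tessa is living and takes 1/6.
George is living and takes 1/6.
Albert predeceased; the 1/2 allotted to Albert's branch passes to Albert's issue by representation.
The 1/2 is divided into 2 equal shares of 1/4 among Oliver, Prudence.
Oliver predeceased; the 1/4 allotted to Oliver's branch passes to Oliver's issue by representation.
The 1/4 is divided into 2 equal shares of 1/8 among Nora, Victor.
Nora is living and takes 1/8.
Victor is living and takes 1/8.
Prudence is living and takes 1/4.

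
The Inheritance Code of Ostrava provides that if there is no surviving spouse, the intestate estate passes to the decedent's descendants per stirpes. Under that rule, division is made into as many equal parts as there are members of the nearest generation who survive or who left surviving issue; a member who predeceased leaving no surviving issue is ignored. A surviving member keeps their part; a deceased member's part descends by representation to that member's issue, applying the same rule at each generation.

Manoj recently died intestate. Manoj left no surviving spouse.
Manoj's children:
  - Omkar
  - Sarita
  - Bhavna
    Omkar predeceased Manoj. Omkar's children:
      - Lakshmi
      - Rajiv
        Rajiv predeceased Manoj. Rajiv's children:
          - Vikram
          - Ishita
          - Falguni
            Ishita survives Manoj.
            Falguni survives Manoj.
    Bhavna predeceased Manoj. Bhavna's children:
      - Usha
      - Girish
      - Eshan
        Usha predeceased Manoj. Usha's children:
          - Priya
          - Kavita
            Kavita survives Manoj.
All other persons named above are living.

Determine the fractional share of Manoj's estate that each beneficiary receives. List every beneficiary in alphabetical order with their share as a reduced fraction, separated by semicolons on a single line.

There is no surviving spouse, so the entire estate passes to Manoj's descendants per stirpes.
The estate is divided into 3 equal shares of 1/3 among Omkar, Sarita, Bhavna.
Omkar predeceased; the 1/3 allotted to Omkar's branch passes to Omkar's issue by representation.
The 1/3 is divided into 2 equal shares of 1/6 among Lakshmi, Rajiv.
Lakshmi is living and takes 1/6.
Rajiv predeceased; the 1/6 allotted to Rajiv's branch passes to Rajiv's issue by representation.
The 1/6 is divided into 3 equal shares of 1/18 among Vikram, Ishita, Falguni.
Vikram is living and takes 1/18.
Ishita is living and takes 1/18.
Falguni is living and takes 1/18.
Sarita is living and takes 1/3.
Bhavna predeceased; the 1/3 allotted to Bhavna's branch passes to Bhavna's issue by representation.
The 1/3 is divided into 3 equal shares of 1/9 among Usha, Girish, Eshan.
Usha predeceased; the 1/9 allotted to Usha's branch passes to Usha's issue by representation.
The 1/9 is divided into 2 equal shares of 1/18 among Priya, Kavita.
Priya is living and takes 1/18.
Kavita is living and takes 1/18.
Girish is living and takes 1/9.
Eshan is living and takes 1/9.

Eshan 1/9; Falguni 1/18; Girish 1/9; Ishita 1/18; Kavita 1/18; Lakshmi 1/6; Priya 1/18; Sarita 1/3; Vikram 1/18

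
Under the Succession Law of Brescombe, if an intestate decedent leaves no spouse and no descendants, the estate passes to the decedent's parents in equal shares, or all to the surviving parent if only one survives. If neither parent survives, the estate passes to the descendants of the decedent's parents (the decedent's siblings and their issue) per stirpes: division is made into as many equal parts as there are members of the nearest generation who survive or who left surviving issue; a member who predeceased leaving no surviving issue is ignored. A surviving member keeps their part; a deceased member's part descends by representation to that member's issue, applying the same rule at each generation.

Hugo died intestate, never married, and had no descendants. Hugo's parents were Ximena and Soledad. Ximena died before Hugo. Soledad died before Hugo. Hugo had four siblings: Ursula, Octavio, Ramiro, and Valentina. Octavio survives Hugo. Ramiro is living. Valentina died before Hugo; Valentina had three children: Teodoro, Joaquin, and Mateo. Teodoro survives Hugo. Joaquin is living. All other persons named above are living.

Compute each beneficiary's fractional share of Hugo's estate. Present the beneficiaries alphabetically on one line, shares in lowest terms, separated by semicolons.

Neither parent survives and there are no descendants, so the estate passes to Hugo's siblings and their issue per stirpes.
The estate is divided into 4 equal shares of 1/4 among Ursula, Octavio, Ramiro, Valentina.
Ursula is living and takes 1/4.
Octavio is living and takes 1/4.
Ramiro is living and takes 1/4.
Valentina predeceased; the 1/4 allotted to Valentina's branch passes to Valentina's issue by representation.
The 1/4 is divided into 3 equal shares of 1/12 among Teodoro, Joaquin, Mateo.
Teodoro is living and takes 1/12.
Joaquin is living and takes 1/12.
Mateo is living and takes 1/12.

Joaquin 1/12; Mateo 1/12; Octavio 1/4; Ramiro 1/4; Teodoro 1/12; Ursula 1/4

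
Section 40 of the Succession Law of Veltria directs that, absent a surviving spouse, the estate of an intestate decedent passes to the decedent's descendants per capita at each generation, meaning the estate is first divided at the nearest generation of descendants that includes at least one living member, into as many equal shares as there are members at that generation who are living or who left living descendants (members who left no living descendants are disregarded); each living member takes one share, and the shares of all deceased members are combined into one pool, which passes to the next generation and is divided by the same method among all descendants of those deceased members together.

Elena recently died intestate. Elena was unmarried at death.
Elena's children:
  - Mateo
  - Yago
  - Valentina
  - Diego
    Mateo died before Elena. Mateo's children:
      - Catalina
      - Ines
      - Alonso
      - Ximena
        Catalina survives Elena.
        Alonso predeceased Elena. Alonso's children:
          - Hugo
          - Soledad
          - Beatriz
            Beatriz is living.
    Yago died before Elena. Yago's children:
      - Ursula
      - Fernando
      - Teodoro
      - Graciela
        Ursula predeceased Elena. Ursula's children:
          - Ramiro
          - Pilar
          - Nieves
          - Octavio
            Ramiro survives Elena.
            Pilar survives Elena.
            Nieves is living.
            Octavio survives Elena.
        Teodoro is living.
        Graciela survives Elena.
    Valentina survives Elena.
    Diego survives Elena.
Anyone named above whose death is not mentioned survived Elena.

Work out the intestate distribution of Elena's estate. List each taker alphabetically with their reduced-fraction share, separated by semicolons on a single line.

Beatriz 1/56; Catalina 1/16; Diego 1/4; Fernando 1/16; Graciela 1/16; Hugo 1/56; Ines 1/16; Nieves 1/56; Octavio 1/56; Pilar 1/56; Ramiro 1/56; Soledad 1/56; Teodoro 1/16; Valentina 1/4; Ximena 1/16

There is no surviving spouse, so the entire estate passes to Elena's descendants per capita at each generation.
At generation 1 (Mateo, Yago, Valentina, Diego) there are 4 shares of (1)/4 = 1/4 each.
Living: Valentina and Diego — each takes 1/4.
Deceased: Mateo and Yago. Their combined 1/2 is pooled and carried to generation 2.
At generation 2 (Catalina, Ines, Alonso, Ximena, Ursula, Fernando, Teodoro, Graciela) there are 8 shares of (1/2)/8 = 1/16 each.
Living: Catalina, Ines, Ximena, Fernando, Teodoro, and Graciela — each takes 1/16.
Deceased: Alonso and Ursula. Their combined 1/8 is pooled and carried to generation 3.
At generation 3 (Hugo, Soledad, Beatriz, Ramiro, Pilar, Nieves, Octavio) there are 7 shares of (1/8)/7 = 1/56 each.
Living: Hugo, Soledad, Beatriz, Ramiro, Pilar, Nieves, and Octavio — each takes 1/56.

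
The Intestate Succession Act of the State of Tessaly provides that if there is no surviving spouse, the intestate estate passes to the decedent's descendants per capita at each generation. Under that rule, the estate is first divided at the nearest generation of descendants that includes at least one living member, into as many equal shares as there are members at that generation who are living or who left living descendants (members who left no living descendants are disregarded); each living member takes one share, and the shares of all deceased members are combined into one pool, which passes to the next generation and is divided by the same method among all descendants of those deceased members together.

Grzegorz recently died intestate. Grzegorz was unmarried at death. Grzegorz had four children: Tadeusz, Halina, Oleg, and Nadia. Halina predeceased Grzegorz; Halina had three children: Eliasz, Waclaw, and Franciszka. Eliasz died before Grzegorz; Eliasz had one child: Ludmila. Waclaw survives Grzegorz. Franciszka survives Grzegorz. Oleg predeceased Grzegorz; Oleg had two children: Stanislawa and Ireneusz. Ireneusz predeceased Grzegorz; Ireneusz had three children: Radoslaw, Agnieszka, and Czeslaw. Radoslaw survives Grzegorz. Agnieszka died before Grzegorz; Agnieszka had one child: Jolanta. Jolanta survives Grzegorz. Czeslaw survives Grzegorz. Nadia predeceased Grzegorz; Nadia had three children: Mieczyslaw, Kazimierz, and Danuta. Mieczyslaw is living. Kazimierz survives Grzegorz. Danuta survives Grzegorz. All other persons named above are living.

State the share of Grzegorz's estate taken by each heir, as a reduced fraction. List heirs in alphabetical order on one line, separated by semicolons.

Czeslaw 3/64; Danuta 3/32; Franciszka 3/32; Jolanta 3/64; Kazimierz 3/32; Ludmila 3/64; Mieczyslaw 3/32; Radoslaw 3/64; Stanislawa 3/32; Tadeusz 1/4; Waclaw 3/32

There is no surviving spouse, so the entire estate passes to Grzegorz's descendants per capita at each generation.
At generation 1 (Tadeusz, Halina, Oleg, Nadia) there are 4 shares of (1)/4 = 1/4 each.
Living: Tadeusz — each takes 1/4.
Deceased: Halina, Oleg, and Nadia. Their combined 3/4 is pooled and carried to generation 2.
At generation 2 (Eliasz, Waclaw, Franciszka, Stanislawa, Ireneusz, Mieczyslaw, Kazimierz, Danuta) there are 8 shares of (3/4)/8 = 3/32 each.
Living: Waclaw, Franciszka, Stanislawa, Mieczyslaw, Kazimierz, and Danuta — each takes 3/32.
Deceased: Eliasz and Ireneusz. Their combined 3/16 is pooled and carried to generation 3.
At generation 3 (Ludmila, Radoslaw, Agnieszka, Czeslaw) there are 4 shares of (3/16)/4 = 3/64 each.
Living: Ludmila, Radoslaw, and Czeslaw — each takes 3/64.
Deceased: Agnieszka. That 3/64 share is carried to generation 4.
At generation 4 (Jolanta) there are 1 shares of (3/64)/1 = 3/64 each.
Living: Jolanta — each takes 3/64.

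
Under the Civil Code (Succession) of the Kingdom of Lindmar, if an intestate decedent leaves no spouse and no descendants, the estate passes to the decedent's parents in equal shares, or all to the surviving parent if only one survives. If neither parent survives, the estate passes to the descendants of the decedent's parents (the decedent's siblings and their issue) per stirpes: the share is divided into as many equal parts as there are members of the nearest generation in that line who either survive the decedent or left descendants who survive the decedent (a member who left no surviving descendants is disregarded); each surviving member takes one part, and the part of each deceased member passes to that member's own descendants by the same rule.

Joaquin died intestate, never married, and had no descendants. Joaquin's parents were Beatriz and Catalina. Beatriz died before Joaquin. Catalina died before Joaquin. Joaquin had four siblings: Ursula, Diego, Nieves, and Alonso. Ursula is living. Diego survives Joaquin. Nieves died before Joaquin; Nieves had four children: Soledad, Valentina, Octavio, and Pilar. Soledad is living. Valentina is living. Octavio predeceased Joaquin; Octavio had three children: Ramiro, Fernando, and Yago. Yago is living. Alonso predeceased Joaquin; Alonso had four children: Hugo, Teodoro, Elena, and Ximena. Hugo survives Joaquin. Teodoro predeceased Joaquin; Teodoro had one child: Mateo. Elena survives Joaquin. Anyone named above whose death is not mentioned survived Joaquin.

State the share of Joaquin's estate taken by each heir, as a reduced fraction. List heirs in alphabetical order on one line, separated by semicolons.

Diego 1/4; Elena 1/16; Fernando 1/48; Hugo 1/16; Mateo 1/16; Pilar 1/16; Ramiro 1/48; Soledad 1/16; Ursula 1/4; Valentina 1/16; Ximena 1/16; Yago 1/48

Neither parent survives and there are no descendants, so the estate passes to Joaquin's siblings and their issue per stirpes.
The estate is divided into 4 equal shares of 1/4 among Ursula, Diego, Nieves, Alonso.
Ursula is living and takes 1/4.
Diego is living and takes 1/4.
Nieves predeceased; the 1/4 allotted to Nieves's branch passes to Nieves's issue by representation.
The 1/4 is divided into 4 equal shares of 1/16 among Soledad, Valentina, Octavio, Pilar.
Soledad is living and takes 1/16.
Valentina is living and takes 1/16.
Octavio predeceased; the 1/16 allotted to Octavio's branch passes to Octavio's issue by representation.
The 1/16 is divided into 3 equal shares of 1/48 among Ramiro, Fernando, Yago.
Ramiro is living and takes 1/48.
Fernando is living and takes 1/48.
Yago is living and takes 1/48.
Pilar is living and takes 1/16.
Alonso predeceased; the 1/4 allotted to Alonso's branch passes to Alonso's issue by representation.
The 1/4 is divided into 4 equal shares of 1/16 among Hugo, Teodoro, Elena, Ximena.
Hugo is living and takes 1/16.
Teodoro predeceased; the 1/16 allotted to Teodoro's branch passes to Teodoro's issue by representation.
Mateo is the sole taker at this level and receives the full 1/16.
Elena is living and takes 1/16.
Ximena is living and takes 1/16.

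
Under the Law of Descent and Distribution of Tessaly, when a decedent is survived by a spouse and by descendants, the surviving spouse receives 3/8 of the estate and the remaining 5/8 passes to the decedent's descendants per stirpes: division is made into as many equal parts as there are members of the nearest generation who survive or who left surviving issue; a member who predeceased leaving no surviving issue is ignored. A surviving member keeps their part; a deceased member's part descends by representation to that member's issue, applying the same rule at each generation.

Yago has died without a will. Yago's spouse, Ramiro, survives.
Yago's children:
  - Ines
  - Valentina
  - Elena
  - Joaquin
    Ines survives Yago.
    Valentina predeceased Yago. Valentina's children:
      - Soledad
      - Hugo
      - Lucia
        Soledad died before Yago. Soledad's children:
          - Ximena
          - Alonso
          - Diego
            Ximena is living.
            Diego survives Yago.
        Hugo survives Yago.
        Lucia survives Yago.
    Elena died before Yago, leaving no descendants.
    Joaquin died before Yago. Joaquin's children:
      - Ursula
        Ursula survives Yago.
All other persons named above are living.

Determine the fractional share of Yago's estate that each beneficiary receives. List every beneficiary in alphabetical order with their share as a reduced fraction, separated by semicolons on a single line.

Ramiro, as surviving spouse, takes 3/8.
The remaining 5/8 passes to Yago's descendants per stirpes.
Elena left no surviving issue, so that branch lapses and is disregarded.
The 5/8 is divided into 3 equal shares of 5/24 among Ines, Valentina, Joaquin.
Ines is living and takes 5/24.
Valentina predeceased; the 5/24 allotted to Valentina's branch passes to Valentina's issue by representation.
The 5/24 is divided into 3 equal shares of 5/72 among Soledad, Hugo, Lucia.
Soledad predeceased; the 5/72 allotted to Soledad's branch passes to Soledad's issue by representation.
The 5/72 is divided into 3 equal shares of 5/216 among Ximena, Alonso, Diego.
Ximena is living and takes 5/216.
Alonso is living and takes 5/216.
Diego is living and takes 5/216.
Hugo is living and takes 5/72.
Lucia is living and takes 5/72.
Joaquin predeceased; the 5/24 allotted to Joaquin's branch passes to Joaquin's issue by representation.
Ursula is the sole taker at this level and receives the full 5/24.

Alonso 5/216; Diego 5/216; Hugo 5/72; Ines 5/24; Lucia 5/72; Ramiro 3/8; Ursula 5/24; Ximena 5/216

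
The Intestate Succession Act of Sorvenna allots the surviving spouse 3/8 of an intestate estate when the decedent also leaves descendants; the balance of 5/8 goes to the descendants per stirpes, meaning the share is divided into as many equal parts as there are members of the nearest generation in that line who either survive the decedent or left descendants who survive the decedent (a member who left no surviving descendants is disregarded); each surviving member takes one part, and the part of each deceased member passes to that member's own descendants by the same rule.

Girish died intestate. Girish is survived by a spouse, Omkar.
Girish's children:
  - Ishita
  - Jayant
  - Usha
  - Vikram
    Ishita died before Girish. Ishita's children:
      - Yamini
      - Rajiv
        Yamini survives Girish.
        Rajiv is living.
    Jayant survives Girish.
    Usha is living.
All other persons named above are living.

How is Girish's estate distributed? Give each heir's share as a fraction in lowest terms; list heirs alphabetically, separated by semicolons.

Jayant 5/32; Omkar 3/8; Rajiv 5/64; Usha 5/32; Vikram 5/32; Yamini 5/64

Omkar, as surviving spouse, takes 3/8.
The remaining 5/8 passes to Girish's descendants per stirpes.
The 5/8 is divided into 4 equal shares of 5/32 among Ishita, Jayant, Usha, Vikram.
Ishita predeceased; the 5/32 allotted to Ishita's branch passes to Ishita's issue by representation.
The 5/32 is divided into 2 equal shares of 5/64 among Yamini, Rajiv.
Yamini is living and takes 5/64.
Rajiv is living and takes 5/64.
Jayant is living and takes 5/32.
Usha is living and takes 5/32.
Vikram is living and takes 5/32.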